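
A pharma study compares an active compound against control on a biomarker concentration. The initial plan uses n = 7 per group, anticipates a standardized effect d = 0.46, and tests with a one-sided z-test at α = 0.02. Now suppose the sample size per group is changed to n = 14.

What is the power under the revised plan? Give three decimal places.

With n = 14 per group: δ = d·√(n/2) = 0.46 × √(14/2) = 1.2170. Critical value z_{0.02} = 2.054.
Revised power = P(Z > 2.054 − δ) = Φ(-0.837) = 0.2014.

Power ≈ 0.201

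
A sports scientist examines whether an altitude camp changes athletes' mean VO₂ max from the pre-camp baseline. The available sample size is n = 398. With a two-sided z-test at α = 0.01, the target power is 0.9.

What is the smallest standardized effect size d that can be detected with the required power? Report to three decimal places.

Required noncentrality: δ = z_{0.005} + z_{0.10} = 2.576 + 1.282 = 3.857.
(Lower-tail contribution to power is negligible for δ > 0.)
δ = d·√n ⇒ d = δ/√n = 3.857/√398 = 0.1934.

d ≈ 0.193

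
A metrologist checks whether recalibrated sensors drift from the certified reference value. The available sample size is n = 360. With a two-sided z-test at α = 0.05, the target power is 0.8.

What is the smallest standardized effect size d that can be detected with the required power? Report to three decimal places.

d ≈ 0.148

Required noncentrality: δ = z_{0.025} + z_{0.20} = 1.960 + 0.842 = 2.802.
(Lower-tail contribution to power is negligible for δ > 0.)
δ = d·√n ⇒ d = δ/√n = 2.802/√360 = 0.1477.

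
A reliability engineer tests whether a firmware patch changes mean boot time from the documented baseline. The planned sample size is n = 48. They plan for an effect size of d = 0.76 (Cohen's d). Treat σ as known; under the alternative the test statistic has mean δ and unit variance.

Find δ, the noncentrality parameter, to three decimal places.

δ ≈ 5.265

The noncentrality parameter scales effect size by the design's sample-size factor: δ = d·√n = 0.76 × √48 = 5.2654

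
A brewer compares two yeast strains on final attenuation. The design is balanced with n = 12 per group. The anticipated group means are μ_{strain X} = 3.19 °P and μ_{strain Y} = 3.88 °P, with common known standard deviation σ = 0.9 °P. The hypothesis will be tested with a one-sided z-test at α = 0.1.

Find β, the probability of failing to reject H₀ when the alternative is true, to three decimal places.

Standardized effect: d = |μ_{strain X} − μ_{strain Y}| / σ = |3.19 − 3.88| / 0.9 = 0.7667
Noncentrality parameter: δ = d·√(n/2) = 0.7667 × √(12/2) = 1.8779
Critical value for a one-sided test at α = 0.1: z_α = 1.282.
Power = Φ(δ − 1.282) = Φ(0.596) = 0.7245.
Type II error: β = 1 − power = 1 − 0.7245 = 0.2755.

β ≈ 0.275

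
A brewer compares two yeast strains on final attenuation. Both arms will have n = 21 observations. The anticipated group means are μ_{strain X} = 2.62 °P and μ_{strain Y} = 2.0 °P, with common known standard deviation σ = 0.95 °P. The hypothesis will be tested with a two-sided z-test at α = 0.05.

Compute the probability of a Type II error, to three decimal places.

Standardized effect: d = |μ_{strain X} − μ_{strain Y}| / σ = |2.62 − 2.0| / 0.95 = 0.6526
Noncentrality parameter: δ = d·√(n/2) = 0.6526 × √(21/2) = 2.1148
Two-sided α = 0.05 → critical value z_{0.025} = 1.960.
Power = Φ(δ − 1.960) + Φ(−δ − 1.960) = Φ(0.155) + Φ(-4.075) = 0.5615 + 0.0000 = 0.5615.
Type II error: β = 1 − power = 1 − 0.5615 = 0.4385.

β ≈ 0.438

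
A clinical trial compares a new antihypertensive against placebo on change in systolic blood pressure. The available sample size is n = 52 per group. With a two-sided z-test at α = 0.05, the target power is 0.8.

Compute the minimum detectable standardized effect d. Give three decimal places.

d ≈ 0.549

Required noncentrality: δ = z_{0.025} + z_{0.20} = 1.960 + 0.842 = 2.802.
(The second rejection-region term Φ(−δ − z_{α/2}) is negligible and dropped.)
δ = d·√(n/2) ⇒ d = δ/√(n/2) = 2.802/√(52/2) = 0.5494.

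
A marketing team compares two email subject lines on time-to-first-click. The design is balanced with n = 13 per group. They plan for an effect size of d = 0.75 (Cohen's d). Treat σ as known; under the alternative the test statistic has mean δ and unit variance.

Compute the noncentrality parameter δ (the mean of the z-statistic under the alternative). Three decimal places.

δ ≈ 1.912

δ = d·√(n/2) = 0.75 × √(13/2) = 1.9121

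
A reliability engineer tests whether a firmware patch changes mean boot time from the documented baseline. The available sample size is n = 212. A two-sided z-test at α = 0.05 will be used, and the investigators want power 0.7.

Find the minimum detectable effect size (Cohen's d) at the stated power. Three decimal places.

d ≈ 0.171

Required noncentrality: δ = z_{0.025} + z_{0.30} = 1.960 + 0.524 = 2.484.
(Lower-tail contribution to power is negligible for δ > 0.)
δ = d·√n ⇒ d = δ/√n = 2.484/√212 = 0.1706.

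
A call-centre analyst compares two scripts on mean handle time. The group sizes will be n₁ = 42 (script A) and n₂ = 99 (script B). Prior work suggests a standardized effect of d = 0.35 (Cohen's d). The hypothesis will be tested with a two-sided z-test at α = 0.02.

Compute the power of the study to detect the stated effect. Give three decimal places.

Noncentrality parameter: δ = d / √(1/n₁ + 1/n₂) = 0.35 / √(1/42 + 1/99) = 1.9006
Critical value for a two-sided test at α = 0.02: z_{α/2} = 2.326.
Power = Φ(δ − 2.326) + Φ(−δ − 2.326) = Φ(-0.426) + Φ(-4.227) = 0.3352 + 0.0000 = 0.3352.

Power ≈ 0.335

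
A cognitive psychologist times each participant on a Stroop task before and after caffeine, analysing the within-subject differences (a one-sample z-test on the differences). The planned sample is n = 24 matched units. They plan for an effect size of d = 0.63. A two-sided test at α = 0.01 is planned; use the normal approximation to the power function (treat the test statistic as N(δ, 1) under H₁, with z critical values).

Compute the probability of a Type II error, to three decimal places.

β ≈ 0.305

Noncentrality parameter: δ = d·√n = 0.63 × √24 = 3.0864
Two-sided α = 0.01 → critical value z_{0.005} = 2.576.
Power = Φ(δ − 2.576) + Φ(−δ − 2.576) = Φ(0.511) + Φ(-5.662) = 0.6952 + 0.0000 = 0.6952.
Type II error: β = 1 − power = 1 − 0.6952 = 0.3048.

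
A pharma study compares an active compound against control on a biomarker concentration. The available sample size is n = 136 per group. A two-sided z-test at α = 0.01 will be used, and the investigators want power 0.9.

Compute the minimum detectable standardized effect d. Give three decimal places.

Need Φ(δ − 2.576) = 0.9, so δ = 2.576 + 1.282 = 3.857.
(The second rejection-region term Φ(−δ − z_{α/2}) is negligible and dropped.)
δ = d·√(n/2) ⇒ d = δ/√(n/2) = 3.857/√(136/2) = 0.4678.

d ≈ 0.468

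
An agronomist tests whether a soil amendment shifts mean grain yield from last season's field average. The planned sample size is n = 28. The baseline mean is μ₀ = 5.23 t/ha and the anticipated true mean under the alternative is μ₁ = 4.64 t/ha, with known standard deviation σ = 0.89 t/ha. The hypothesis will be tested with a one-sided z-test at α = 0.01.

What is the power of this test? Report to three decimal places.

Standardized effect: d = |μ₁ − μ₀| / σ = |4.64 − 5.23| / 0.89 = 0.6629
Noncentrality parameter: δ = d·√n = 0.6629 × √28 = 3.5079
Critical value for a one-sided test at α = 0.01: z_α = 2.326.
Power = P(Z > 2.326 − δ) = Φ(1.182) = 0.8813.

Power ≈ 0.881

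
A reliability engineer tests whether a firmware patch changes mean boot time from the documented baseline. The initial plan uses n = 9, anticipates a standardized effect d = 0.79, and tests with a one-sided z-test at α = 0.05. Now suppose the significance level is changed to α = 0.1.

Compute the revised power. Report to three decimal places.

δ = d·√n = 0.79 × √9 = 2.3700 (unchanged). New critical value: z_{0.1} = 1.282.
Revised power = Φ(δ − 1.282) = Φ(1.088) = 0.8618.

Power ≈ 0.862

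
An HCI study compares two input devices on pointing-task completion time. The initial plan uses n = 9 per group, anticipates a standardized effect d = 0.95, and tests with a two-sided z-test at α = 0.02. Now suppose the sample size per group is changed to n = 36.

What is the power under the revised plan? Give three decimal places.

With n = 36 per group: δ = d·√(n/2) = 0.95 × √(36/2) = 4.0305. Critical value z_{0.01} = 2.326.
Revised power = Φ(δ − 2.326) + Φ(−δ − 2.326) = Φ(1.704) + Φ(-6.357) = 0.9558 + 0.0000 = 0.9558.

Power ≈ 0.956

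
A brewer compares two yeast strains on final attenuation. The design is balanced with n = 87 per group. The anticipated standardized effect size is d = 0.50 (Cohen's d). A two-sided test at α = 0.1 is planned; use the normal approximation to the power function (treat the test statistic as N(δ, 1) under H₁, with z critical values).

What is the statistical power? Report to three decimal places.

Power ≈ 0.951

Noncentrality parameter: δ = d·√(n/2) = 0.50 × √(87/2) = 3.2977
Critical value for a two-sided test at α = 0.1: z_{α/2} = 1.645.
Power = Φ(δ − 1.645) + Φ(−δ − 1.645) = Φ(1.653) + Φ(-4.943) = 0.9508 + 0.0000 = 0.9508.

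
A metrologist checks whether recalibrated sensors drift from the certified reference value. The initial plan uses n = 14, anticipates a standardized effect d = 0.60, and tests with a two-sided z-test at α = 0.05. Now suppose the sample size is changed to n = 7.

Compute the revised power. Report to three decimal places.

With n = 7: δ = d·√n = 0.60 × √7 = 1.5875. Critical value z_{0.025} = 1.960.
Revised power = Φ(δ − 1.960) + Φ(−δ − 1.960) = Φ(-0.373) + Φ(-3.547) = 0.3548 + 0.0002 = 0.3549.

Power ≈ 0.355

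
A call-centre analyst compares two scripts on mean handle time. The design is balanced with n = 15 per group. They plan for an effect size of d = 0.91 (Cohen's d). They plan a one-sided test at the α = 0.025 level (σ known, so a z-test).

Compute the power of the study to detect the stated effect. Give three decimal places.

Power ≈ 0.703

Noncentrality parameter: δ = d·√(n/2) = 0.91 × √(15/2) = 2.4921
Critical value for a one-sided test at α = 0.025: z_α = 1.960.
Power = Φ(δ − 1.960) = Φ(0.532) = 0.7027.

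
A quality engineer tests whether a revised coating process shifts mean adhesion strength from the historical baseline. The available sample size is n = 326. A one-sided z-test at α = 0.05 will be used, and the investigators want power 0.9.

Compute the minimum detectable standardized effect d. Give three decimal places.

Need Φ(δ − 1.645) = 0.9, so δ = 1.645 + 1.282 = 2.926.
δ = d·√n ⇒ d = δ/√n = 2.926/√326 = 0.1621.

d ≈ 0.162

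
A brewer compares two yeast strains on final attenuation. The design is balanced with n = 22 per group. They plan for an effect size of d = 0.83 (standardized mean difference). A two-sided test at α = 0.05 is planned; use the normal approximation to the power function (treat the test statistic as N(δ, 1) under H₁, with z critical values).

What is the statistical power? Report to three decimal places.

Power ≈ 0.786

Noncentrality parameter: δ = d·√(n/2) = 0.83 × √(22/2) = 2.7528
Critical value for a two-sided test at α = 0.05: z_{α/2} = 1.960.
Power = Φ(δ − 1.960) + Φ(−δ − 1.960) = Φ(0.793) + Φ(-4.713) = 0.7861 + 0.0000 = 0.7861.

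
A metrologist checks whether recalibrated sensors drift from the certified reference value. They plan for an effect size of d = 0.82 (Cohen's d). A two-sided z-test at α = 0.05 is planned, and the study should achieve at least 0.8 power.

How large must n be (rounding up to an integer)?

n = 12

Set Φ(δ − 1.960) = 0.8; then δ − 1.960 = Φ⁻¹(0.8) = 0.842, giving δ = 2.802.
(The Φ(−δ − z_{α/2}) term is vanishingly small for δ > 0 and is dropped in the standard sample-size formula.)
δ = d·√n ⇒ n = (δ/d)² = (2.802 / 0.82)² = 11.67.
Round up to the next whole unit.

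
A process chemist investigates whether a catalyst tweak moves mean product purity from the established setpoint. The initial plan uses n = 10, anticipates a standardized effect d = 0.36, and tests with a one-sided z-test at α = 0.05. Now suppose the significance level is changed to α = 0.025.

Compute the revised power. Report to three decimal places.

Power ≈ 0.206

δ = d·√n = 0.36 × √10 = 1.1384 (unchanged). New critical value: z_{0.025} = 1.960.
Revised power = P(Z > 1.960 − δ) = Φ(-0.822) = 0.2057.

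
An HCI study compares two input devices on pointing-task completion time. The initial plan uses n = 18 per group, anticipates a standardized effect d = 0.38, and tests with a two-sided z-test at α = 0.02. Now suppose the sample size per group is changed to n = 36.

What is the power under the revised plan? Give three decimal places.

Power ≈ 0.238

With n = 36 per group: δ = d·√(n/2) = 0.38 × √(36/2) = 1.6122. Critical value z_{0.01} = 2.326.
Revised power = Φ(δ − 2.326) + Φ(−δ − 2.326) = Φ(-0.714) + Φ(-3.939) = 0.2376 + 0.0000 = 0.2376.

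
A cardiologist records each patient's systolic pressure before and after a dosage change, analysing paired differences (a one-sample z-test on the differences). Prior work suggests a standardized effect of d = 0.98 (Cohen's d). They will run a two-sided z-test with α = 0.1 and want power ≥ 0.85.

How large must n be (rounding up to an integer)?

Set Φ(δ − 1.645) = 0.85; then δ − 1.645 = Φ⁻¹(0.85) = 1.036, giving δ = 2.681.
(The Φ(−δ − z_{α/2}) term is vanishingly small for δ > 0 and is dropped in the standard sample-size formula.)
δ = d·√n ⇒ n = (δ/d)² = (2.681 / 0.98)² = 7.49.
Round up to the next whole unit.

n = 8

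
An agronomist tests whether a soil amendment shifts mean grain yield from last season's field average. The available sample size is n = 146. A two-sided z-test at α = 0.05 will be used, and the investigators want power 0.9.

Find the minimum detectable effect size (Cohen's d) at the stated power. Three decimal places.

d ≈ 0.268

Need Φ(δ − 1.960) = 0.9, so δ = 1.960 + 1.282 = 3.242.
(The second rejection-region term Φ(−δ − z_{α/2}) is negligible and dropped.)
δ = d·√n ⇒ d = δ/√n = 3.242/√146 = 0.2683.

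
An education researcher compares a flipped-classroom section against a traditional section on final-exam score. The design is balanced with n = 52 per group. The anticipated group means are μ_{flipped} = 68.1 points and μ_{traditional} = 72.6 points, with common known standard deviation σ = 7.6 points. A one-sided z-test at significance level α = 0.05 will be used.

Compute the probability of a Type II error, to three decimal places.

β ≈ 0.085

Standardized effect: d = |μ_{flipped} − μ_{traditional}| / σ = |68.1 − 72.6| / 7.6 = 0.5921
Noncentrality parameter: δ = d·√(n/2) = 0.5921 × √(52/2) = 3.0192
One-sided α = 0.05 → critical value z_{0.05} = 1.645.
Power = Φ(δ − 1.645) = Φ(1.374) = 0.9153.
Type II error: β = 1 − power = 1 − 0.9153 = 0.0847.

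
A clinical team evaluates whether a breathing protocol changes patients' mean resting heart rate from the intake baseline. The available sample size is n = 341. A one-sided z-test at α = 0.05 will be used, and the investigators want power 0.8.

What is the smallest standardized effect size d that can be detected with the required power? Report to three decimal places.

d ≈ 0.135

Required noncentrality: δ = z_{0.05} + z_{0.20} = 1.645 + 0.842 = 2.486.
δ = d·√n ⇒ d = δ/√n = 2.486/√341 = 0.1347.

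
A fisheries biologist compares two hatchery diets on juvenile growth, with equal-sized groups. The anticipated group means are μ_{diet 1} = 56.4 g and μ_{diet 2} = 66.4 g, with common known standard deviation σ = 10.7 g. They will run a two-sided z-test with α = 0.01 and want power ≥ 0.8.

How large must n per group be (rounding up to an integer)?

Standardized effect: d = |μ_{diet 1} − μ_{diet 2}| / σ = |56.4 − 66.4| / 10.7 = 0.9346
For power 0.8 need Φ(δ − z_{0.005}) = 0.8, so δ = z_{0.005} + z_{0.20} = 2.576 + 0.842 = 3.417.
(For δ > 0 the lower-tail rejection region contributes negligibly to power, so the one-term inversion is standard.)
δ = d·√(n/2) ⇒ n = 2(δ/d)² = 2 × (3.417 / 0.9346)² = 26.74.
Round up to the next whole unit.

n = 27 per group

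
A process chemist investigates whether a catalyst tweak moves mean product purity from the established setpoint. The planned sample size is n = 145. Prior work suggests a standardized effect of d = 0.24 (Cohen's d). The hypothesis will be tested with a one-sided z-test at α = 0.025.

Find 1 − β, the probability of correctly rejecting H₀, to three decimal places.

Power ≈ 0.824

Noncentrality parameter: δ = d·√n = 0.24 × √145 = 2.8900
One-sided α = 0.025 → critical value z_{0.025} = 1.960.
Power = Φ(δ − 1.960) = Φ(0.930) = 0.8238.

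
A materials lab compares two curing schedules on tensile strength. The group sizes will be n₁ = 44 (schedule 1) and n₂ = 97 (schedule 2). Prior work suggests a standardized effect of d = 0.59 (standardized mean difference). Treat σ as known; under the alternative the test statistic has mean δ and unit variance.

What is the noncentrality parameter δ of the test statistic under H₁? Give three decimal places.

δ ≈ 3.246

The noncentrality parameter scales effect size by the design's sample-size factor: δ = d / √(1/n₁ + 1/n₂) = 0.59 / √(1/44 + 1/97) = 3.2460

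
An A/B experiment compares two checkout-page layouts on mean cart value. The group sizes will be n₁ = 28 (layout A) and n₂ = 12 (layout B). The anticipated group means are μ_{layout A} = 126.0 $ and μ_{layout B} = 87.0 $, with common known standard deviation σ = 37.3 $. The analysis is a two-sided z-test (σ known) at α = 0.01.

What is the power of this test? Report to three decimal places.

Standardized effect: d = |μ_{layout A} − μ_{layout B}| / σ = |126.0 − 87.0| / 37.3 = 1.0456
Noncentrality parameter: δ = d / √(1/n₁ + 1/n₂) = 1.0456 / √(1/28 + 1/12) = 3.0304
Two-sided α = 0.01 → critical value z_{0.005} = 2.576.
Power = Φ(δ − 2.576) + Φ(−δ − 2.576) = Φ(0.455) + Φ(-5.606) = 0.6753 + 0.0000 = 0.6753.

Power ≈ 0.675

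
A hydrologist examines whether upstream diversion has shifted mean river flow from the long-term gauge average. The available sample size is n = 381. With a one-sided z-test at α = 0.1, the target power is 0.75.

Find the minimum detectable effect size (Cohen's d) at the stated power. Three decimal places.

d ≈ 0.100

Need Φ(δ − 1.282) = 0.75, so δ = 1.282 + 0.674 = 1.956.
δ = d·√n ⇒ d = δ/√n = 1.956/√381 = 0.1002.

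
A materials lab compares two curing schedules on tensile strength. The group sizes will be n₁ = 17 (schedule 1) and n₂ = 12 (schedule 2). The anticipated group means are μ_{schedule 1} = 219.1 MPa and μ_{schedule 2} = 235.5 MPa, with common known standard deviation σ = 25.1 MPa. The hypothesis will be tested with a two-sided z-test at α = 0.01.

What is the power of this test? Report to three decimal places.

Power ≈ 0.200

Standardized effect: d = |μ_{schedule 1} − μ_{schedule 2}| / σ = |219.1 − 235.5| / 25.1 = 0.6534
Noncentrality parameter: δ = d / √(1/n₁ + 1/n₂) = 0.6534 / √(1/17 + 1/12) = 1.7330
Critical value for a two-sided test at α = 0.01: z_{α/2} = 2.576.
Power = Φ(δ − 2.576) + Φ(−δ − 2.576) = Φ(-0.843) + Φ(-4.309) = 0.1996 + 0.0000 = 0.1997.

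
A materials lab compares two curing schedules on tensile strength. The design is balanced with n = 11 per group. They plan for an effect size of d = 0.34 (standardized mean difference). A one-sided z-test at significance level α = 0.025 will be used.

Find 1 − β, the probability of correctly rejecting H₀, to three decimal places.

Noncentrality parameter: λ = d·√(n/2) = 0.34 × √(11/2) = 0.7974
One-sided α = 0.025 → critical value z_{0.025} = 1.960.
Power = P(Z > 1.960 − λ) = Φ(-1.163) = 0.1225.

Power ≈ 0.122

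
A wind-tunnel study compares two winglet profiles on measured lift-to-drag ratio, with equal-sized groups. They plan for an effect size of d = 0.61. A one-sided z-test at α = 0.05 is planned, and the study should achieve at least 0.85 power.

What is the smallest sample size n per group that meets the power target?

n = 39 per group

Set Φ(δ − 1.645) = 0.85; then δ − 1.645 = Φ⁻¹(0.85) = 1.036, giving δ = 2.681.
δ = d·√(n/2) ⇒ n = 2(δ/d)² = 2 × (2.681 / 0.61)² = 38.64.
Rounding up, n = 39 per group.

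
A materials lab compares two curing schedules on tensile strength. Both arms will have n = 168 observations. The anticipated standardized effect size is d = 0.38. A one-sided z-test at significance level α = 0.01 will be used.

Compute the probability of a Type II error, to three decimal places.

Noncentrality parameter: δ = d·√(n/2) = 0.38 × √(168/2) = 3.4828
One-sided α = 0.01 → critical value z_{0.01} = 2.326.
Power = Φ(δ − 2.326) = Φ(1.156) = 0.8762.
Type II error: β = 1 − power = 1 − 0.8762 = 0.1238.

β ≈ 0.124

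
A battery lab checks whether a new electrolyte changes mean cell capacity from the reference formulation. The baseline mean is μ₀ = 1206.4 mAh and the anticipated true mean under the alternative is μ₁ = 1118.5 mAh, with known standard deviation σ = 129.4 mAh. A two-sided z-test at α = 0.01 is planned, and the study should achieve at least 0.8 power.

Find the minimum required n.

Standardized effect: d = |μ₁ − μ₀| / σ = |1118.5 − 1206.4| / 129.4 = 0.6793
For power 0.8 need Φ(δ − z_{0.005}) = 0.8, so δ = z_{0.005} + z_{0.20} = 2.576 + 0.842 = 3.417.
(Ignoring the negligible lower-tail rejection probability gives the usual closed-form inversion.)
δ = d·√n ⇒ n = (δ/d)² = (3.417 / 0.6793)² = 25.31.
Round up to the next whole unit.

n = 26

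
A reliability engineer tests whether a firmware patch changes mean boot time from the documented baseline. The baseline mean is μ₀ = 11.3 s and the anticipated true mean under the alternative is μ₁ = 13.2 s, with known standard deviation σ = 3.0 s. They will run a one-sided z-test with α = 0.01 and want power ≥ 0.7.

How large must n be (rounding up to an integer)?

n = 21

Standardized effect: d = |μ₁ − μ₀| / σ = |13.2 − 11.3| / 3.0 = 0.6333
Set Φ(δ − 2.326) = 0.7; then δ − 2.326 = Φ⁻¹(0.7) = 0.524, giving δ = 2.851.
δ = d·√n ⇒ n = (δ/d)² = (2.851 / 0.6333)² = 20.26.
Round up to the next whole unit.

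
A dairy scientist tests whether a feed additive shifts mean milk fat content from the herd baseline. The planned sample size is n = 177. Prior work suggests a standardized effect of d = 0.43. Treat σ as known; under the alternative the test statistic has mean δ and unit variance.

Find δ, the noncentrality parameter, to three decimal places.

δ ≈ 5.721

The noncentrality parameter scales effect size by the design's sample-size factor: δ = d·√n = 0.43 × √177 = 5.7208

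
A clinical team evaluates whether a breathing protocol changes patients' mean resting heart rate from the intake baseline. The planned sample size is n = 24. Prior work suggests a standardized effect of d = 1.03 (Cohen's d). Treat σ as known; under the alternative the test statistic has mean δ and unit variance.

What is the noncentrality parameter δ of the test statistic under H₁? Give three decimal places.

δ ≈ 5.046

δ = d·√n = 1.03 × √24 = 5.0459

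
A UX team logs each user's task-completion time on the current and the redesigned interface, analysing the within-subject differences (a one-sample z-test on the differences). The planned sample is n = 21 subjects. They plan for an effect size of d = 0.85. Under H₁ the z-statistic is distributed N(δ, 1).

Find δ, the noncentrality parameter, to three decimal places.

δ = d·√n = 0.85 × √21 = 3.8952

δ ≈ 3.895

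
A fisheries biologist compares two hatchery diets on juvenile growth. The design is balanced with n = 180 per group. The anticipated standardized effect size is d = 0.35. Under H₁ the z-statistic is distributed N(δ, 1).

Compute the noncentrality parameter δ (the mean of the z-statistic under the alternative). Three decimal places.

δ = d·√(n/2) = 0.35 × √(180/2) = 3.3204

δ ≈ 3.320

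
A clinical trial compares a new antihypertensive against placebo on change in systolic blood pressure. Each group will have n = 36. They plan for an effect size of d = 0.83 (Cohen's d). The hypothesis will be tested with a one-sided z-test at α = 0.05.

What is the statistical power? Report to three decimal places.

Noncentrality parameter: δ = d·√(n/2) = 0.83 × √(36/2) = 3.5214
Critical value for a one-sided test at α = 0.05: z_α = 1.645.
Power = P(Z > 1.645 − δ) = Φ(1.877) = 0.9697.

Power ≈ 0.970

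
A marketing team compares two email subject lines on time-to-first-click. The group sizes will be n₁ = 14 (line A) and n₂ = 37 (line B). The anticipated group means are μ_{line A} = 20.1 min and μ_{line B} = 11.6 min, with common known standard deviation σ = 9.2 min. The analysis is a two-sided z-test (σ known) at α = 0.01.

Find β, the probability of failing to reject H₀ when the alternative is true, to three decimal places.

Standardized effect: d = |μ_{line A} − μ_{line B}| / σ = |20.1 − 11.6| / 9.2 = 0.9239
Noncentrality parameter: δ = d / √(1/n₁ + 1/n₂) = 0.9239 / √(1/14 + 1/37) = 2.9445
Critical value for a two-sided test at α = 0.01: z_{α/2} = 2.576.
Power = Φ(δ − 2.576) + Φ(−δ − 2.576) = Φ(0.369) + Φ(-5.520) = 0.6438 + 0.0000 = 0.6438.
Type II error: β = 1 − power = 1 − 0.6438 = 0.3562.

β ≈ 0.356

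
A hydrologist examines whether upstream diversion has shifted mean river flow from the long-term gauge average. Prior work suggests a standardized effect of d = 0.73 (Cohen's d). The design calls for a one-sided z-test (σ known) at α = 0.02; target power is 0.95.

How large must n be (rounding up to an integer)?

n = 26

For power 0.95 need Φ(δ − z_{0.02}) = 0.95, so δ = z_{0.02} + z_{0.05} = 2.054 + 1.645 = 3.699.
δ = d·√n ⇒ n = (δ/d)² = (3.699 / 0.73)² = 25.67.
Round up to the next whole unit.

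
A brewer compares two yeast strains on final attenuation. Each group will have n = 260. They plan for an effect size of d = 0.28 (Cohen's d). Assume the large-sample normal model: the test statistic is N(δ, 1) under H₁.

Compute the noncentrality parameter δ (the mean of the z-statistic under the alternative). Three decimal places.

δ ≈ 3.192

The noncentrality parameter scales effect size by the design's sample-size factor: δ = d·√(n/2) = 0.28 × √(260/2) = 3.1925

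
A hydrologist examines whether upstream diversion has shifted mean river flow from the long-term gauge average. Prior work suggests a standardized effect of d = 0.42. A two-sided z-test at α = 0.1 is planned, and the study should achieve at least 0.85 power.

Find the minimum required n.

Set Φ(δ − 1.645) = 0.85; then δ − 1.645 = Φ⁻¹(0.85) = 1.036, giving δ = 2.681.
(The Φ(−δ − z_{α/2}) term is vanishingly small for δ > 0 and is dropped in the standard sample-size formula.)
δ = d·√n ⇒ n = (δ/d)² = (2.681 / 0.42)² = 40.76.
Round up to the next whole unit.

n = 41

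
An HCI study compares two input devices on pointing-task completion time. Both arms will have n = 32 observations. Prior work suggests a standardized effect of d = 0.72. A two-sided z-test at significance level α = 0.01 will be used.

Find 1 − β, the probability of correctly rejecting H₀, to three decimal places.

Power ≈ 0.620

Noncentrality parameter: δ = d·√(n/2) = 0.72 × √(32/2) = 2.8800
Critical value for a two-sided test at α = 0.01: z_{α/2} = 2.576.
Power = Φ(δ − 2.576) + Φ(−δ − 2.576) = Φ(0.304) + Φ(-5.456) = 0.6195 + 0.0000 = 0.6195.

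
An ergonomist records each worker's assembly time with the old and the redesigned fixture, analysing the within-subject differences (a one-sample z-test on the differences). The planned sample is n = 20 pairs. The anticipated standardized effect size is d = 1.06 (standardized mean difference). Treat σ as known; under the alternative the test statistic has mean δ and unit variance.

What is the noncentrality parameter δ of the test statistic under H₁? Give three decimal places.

δ ≈ 4.740

δ = d·√n = 1.06 × √20 = 4.7405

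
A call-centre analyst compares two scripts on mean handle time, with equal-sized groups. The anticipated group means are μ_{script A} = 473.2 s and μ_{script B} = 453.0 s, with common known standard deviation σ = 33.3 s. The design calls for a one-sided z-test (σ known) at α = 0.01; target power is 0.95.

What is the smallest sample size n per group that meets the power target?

n = 86 per group

Standardized effect: d = |μ_{script A} − μ_{script B}| / σ = |473.2 − 453.0| / 33.3 = 0.6066
For power 0.95 need Φ(δ − z_{0.01}) = 0.95, so δ = z_{0.01} + z_{0.05} = 2.326 + 1.645 = 3.971.
δ = d·√(n/2) ⇒ n = 2(δ/d)² = 2 × (3.971 / 0.6066)² = 85.72.
Rounding up, n = 86 per group.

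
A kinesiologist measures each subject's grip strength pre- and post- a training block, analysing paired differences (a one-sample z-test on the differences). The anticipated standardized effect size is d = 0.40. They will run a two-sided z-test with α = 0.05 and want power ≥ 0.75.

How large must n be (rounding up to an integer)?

For power 0.75 need Φ(δ − z_{0.025}) = 0.75, so δ = z_{0.025} + z_{0.25} = 1.960 + 0.674 = 2.634.
(Ignoring the negligible lower-tail rejection probability gives the usual closed-form inversion.)
δ = d·√n ⇒ n = (δ/d)² = (2.634 / 0.40)² = 43.38.
Round up to the next whole unit.

n = 44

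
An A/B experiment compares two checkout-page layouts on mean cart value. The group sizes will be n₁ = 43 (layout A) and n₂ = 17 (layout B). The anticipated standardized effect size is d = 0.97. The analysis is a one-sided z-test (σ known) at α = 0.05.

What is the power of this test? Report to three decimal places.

Noncentrality parameter: δ = d / √(1/n₁ + 1/n₂) = 0.97 / √(1/43 + 1/17) = 3.3857
Critical value for a one-sided test at α = 0.05: z_α = 1.645.
Power = P(Z > 1.645 − δ) = Φ(1.741) = 0.9591.

Power ≈ 0.959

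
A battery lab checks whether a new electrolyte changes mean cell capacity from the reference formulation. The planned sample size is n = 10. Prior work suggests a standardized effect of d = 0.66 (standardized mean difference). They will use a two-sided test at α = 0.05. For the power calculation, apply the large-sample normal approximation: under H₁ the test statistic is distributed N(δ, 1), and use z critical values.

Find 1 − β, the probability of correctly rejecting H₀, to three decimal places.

Noncentrality parameter: δ = d·√n = 0.66 × √10 = 2.0871
Critical value for a two-sided test at α = 0.05: z_{α/2} = 1.960.
Power = Φ(δ − 1.960) + Φ(−δ − 1.960) = Φ(0.127) + Φ(-4.047) = 0.5506 + 0.0000 = 0.5506.

Power ≈ 0.551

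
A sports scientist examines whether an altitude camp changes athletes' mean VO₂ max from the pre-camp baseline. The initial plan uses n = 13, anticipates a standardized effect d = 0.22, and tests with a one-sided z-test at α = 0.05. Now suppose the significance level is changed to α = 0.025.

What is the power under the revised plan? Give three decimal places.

Power ≈ 0.122

δ = d·√n = 0.22 × √13 = 0.7932 (unchanged). New critical value: z_{0.025} = 1.960.
Revised power = Φ(δ − 1.960) = Φ(-1.167) = 0.1217.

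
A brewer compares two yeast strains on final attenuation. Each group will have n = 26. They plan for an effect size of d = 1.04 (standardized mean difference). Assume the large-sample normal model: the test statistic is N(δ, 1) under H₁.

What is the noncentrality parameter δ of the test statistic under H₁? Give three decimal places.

δ ≈ 3.750

δ = d·√(n/2) = 1.04 × √(26/2) = 3.7498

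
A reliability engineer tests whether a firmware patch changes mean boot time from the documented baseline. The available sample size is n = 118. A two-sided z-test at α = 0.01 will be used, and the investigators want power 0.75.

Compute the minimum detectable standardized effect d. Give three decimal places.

Need Φ(δ − 2.576) = 0.75, so δ = 2.576 + 0.674 = 3.250.
(The second rejection-region term Φ(−δ − z_{α/2}) is negligible and dropped.)
δ = d·√n ⇒ d = δ/√n = 3.250/√118 = 0.2992.

d ≈ 0.299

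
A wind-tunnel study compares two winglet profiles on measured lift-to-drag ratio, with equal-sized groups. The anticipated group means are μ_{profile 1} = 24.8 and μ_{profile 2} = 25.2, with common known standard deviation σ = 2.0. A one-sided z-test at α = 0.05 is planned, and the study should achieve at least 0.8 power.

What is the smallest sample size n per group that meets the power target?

Standardized effect: d = |μ_{profile 1} − μ_{profile 2}| / σ = |24.8 − 25.2| / 2.0 = 0.2000
For power 0.8 need Φ(δ − z_{0.05}) = 0.8, so δ = z_{0.05} + z_{0.20} = 1.645 + 0.842 = 2.486.
δ = d·√(n/2) ⇒ n = 2(δ/d)² = 2 × (2.486 / 0.2000)² = 309.13.
Rounding up, n = 310 per group.

n = 310 per group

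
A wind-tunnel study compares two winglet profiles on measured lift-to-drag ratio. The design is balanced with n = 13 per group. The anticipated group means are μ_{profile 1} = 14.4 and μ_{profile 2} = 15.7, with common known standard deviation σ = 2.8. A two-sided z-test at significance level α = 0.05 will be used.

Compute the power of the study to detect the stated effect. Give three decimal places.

Power ≈ 0.220

Standardized effect: d = |μ_{profile 1} − μ_{profile 2}| / σ = |14.4 − 15.7| / 2.8 = 0.4643
Noncentrality parameter: δ = d·√(n/2) = 0.4643 × √(13/2) = 1.1837
Two-sided α = 0.05 → critical value z_{0.025} = 1.960.
Power = Φ(δ − 1.960) + Φ(−δ − 1.960) = Φ(-0.776) + Φ(-3.144) = 0.2188 + 0.0008 = 0.2196.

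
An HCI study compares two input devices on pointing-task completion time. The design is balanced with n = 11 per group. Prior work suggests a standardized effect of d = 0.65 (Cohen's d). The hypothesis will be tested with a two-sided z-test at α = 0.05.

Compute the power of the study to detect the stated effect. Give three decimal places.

Noncentrality parameter: δ = d·√(n/2) = 0.65 × √(11/2) = 1.5244
Critical value for a two-sided test at α = 0.05: z_{α/2} = 1.960.
Power = Φ(δ − 1.960) + Φ(−δ − 1.960) = Φ(-0.436) + Φ(-3.484) = 0.3316 + 0.0002 = 0.3318.

Power ≈ 0.332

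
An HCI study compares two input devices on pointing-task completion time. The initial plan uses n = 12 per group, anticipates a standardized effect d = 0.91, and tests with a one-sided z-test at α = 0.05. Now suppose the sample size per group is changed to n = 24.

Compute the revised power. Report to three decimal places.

With n = 24 per group: δ = d·√(n/2) = 0.91 × √(24/2) = 3.1523. Critical value z_{0.05} = 1.645.
Revised power = Φ(δ − 1.645) = Φ(1.507) = 0.9342.

Power ≈ 0.934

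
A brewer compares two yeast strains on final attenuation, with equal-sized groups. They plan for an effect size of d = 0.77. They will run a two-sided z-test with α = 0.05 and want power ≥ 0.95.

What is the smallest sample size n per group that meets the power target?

For power 0.95 need Φ(δ − z_{0.025}) = 0.95, so δ = z_{0.025} + z_{0.05} = 1.960 + 1.645 = 3.605.
(Ignoring the negligible lower-tail rejection probability gives the usual closed-form inversion.)
δ = d·√(n/2) ⇒ n = 2(δ/d)² = 2 × (3.605 / 0.77)² = 43.83.
Round up to the next whole unit.

n = 44 per group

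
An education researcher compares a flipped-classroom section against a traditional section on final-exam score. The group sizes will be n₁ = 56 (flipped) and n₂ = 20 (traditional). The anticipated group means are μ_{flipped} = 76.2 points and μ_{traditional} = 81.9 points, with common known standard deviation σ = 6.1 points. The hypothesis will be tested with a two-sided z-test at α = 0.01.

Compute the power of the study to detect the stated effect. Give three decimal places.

Power ≈ 0.844

Standardized effect: d = |μ_{flipped} − μ_{traditional}| / σ = |76.2 − 81.9| / 6.1 = 0.9344
Noncentrality parameter: δ = d / √(1/n₁ + 1/n₂) = 0.9344 / √(1/56 + 1/20) = 3.5871
Critical value for a two-sided test at α = 0.01: z_{α/2} = 2.576.
Power = Φ(δ − 2.576) + Φ(−δ − 2.576) = Φ(1.011) + Φ(-6.163) = 0.8441 + 0.0000 = 0.8441.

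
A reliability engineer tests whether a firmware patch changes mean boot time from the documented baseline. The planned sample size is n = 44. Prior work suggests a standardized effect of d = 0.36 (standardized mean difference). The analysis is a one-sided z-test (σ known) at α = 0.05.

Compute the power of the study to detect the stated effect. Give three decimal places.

Noncentrality parameter: λ = d·√n = 0.36 × √44 = 2.3880
Critical value for a one-sided test at α = 0.05: z_α = 1.645.
Power = Φ(λ − 1.645) = Φ(0.743) = 0.7713.

Power ≈ 0.771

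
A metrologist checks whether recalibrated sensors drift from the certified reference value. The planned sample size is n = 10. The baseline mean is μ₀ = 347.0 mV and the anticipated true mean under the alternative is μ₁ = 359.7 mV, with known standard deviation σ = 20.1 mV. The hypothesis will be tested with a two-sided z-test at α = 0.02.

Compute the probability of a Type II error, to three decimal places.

β ≈ 0.629

Standardized effect: d = |μ₁ − μ₀| / σ = |359.7 − 347.0| / 20.1 = 0.6318
Noncentrality parameter: δ = d·√n = 0.6318 × √10 = 1.9981
Critical value for a two-sided test at α = 0.02: z_{α/2} = 2.326.
Power = Φ(δ − 2.326) + Φ(−δ − 2.326) = Φ(-0.328) + Φ(-4.324) = 0.3713 + 0.0000 = 0.3714.
Type II error: β = 1 − power = 1 − 0.3714 = 0.6286.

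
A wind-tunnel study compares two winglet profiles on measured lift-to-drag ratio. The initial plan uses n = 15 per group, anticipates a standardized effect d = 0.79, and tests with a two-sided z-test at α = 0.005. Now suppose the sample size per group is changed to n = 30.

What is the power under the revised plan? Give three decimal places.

Power ≈ 0.600

With n = 30 per group: δ = d·√(n/2) = 0.79 × √(30/2) = 3.0597. Critical value z_{0.0025} = 2.807.
Revised power = Φ(δ − 2.807) + Φ(−δ − 2.807) = Φ(0.253) + Φ(-5.867) = 0.5997 + 0.0000 = 0.5997.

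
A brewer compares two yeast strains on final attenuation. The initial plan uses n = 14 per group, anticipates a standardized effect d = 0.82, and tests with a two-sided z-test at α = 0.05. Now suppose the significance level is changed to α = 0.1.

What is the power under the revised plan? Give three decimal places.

Power ≈ 0.700

δ = d·√(n/2) = 0.82 × √(14/2) = 2.1695 (unchanged). New critical value: z_{0.05} = 1.645.
Revised power = Φ(δ − 1.645) + Φ(−δ − 1.645) = Φ(0.525) + Φ(-3.814) = 0.7001 + 0.0001 = 0.7002.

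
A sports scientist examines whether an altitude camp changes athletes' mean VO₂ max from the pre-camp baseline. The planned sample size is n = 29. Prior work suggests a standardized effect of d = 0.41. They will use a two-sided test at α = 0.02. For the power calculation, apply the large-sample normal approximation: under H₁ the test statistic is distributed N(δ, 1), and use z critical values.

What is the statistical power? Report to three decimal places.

Noncentrality parameter: δ = d·√n = 0.41 × √29 = 2.2079
Two-sided α = 0.02 → critical value z_{0.01} = 2.326.
Power = Φ(δ − 2.326) + Φ(−δ − 2.326) = Φ(-0.118) + Φ(-4.534) = 0.4529 + 0.0000 = 0.4529.

Power ≈ 0.453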